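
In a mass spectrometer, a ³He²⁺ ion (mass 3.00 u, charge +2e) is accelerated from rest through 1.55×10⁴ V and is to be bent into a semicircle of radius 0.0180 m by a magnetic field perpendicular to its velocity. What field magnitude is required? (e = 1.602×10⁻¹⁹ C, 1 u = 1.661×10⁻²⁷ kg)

B ≈ 1.22 T

v = √(2|q|V/m) = √(2·3.204×10⁻¹⁹·1.55×10⁴/4.983×10⁻²⁷) ≈ 1.412×10⁶ m/s.
B = mv/(|q|r) = (4.983×10⁻²⁷)(1.412×10⁶)/((3.204×10⁻¹⁹)(0.0180)) ≈ 1.22 T.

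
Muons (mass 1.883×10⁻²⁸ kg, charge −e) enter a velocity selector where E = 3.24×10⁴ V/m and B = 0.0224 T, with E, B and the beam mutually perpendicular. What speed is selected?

v = 1.45×10⁶ m/s

Zero net Lorentz force requires |qE| = |q v×B|, i.e. E = vB.
v = E/B = 3.24×10⁴/0.0224 = 1.45×10⁶ m/s.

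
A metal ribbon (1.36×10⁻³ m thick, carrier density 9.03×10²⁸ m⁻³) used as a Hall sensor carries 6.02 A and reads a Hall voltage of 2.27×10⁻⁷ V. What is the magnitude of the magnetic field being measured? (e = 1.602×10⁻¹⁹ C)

From V_H = IB/(n e t), B = V_H n e t / I.
B = (2.27×10⁻⁷)(9.03×10²⁸)(1.602×10⁻¹⁹)(1.36×10⁻³)/6.02 ≈ 0.742 T.

B ≈ 0.742 T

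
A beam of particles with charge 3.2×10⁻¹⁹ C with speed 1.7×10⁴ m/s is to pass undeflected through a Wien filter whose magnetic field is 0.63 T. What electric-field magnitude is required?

For straight-line motion qE = qvB, so E = vB.
E = 1.7×10⁴ × 0.63 = 1.1×10⁴ V/m.

E = 1.1×10⁴ V/m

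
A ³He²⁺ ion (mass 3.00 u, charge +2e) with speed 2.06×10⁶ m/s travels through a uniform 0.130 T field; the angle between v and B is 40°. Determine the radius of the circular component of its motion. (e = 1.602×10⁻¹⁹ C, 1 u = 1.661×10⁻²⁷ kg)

r ≈ 0.158 m

v⊥ = v sinθ = 2.06×10⁶·sin40° ≈ 1.324×10⁶ m/s.
r = m v⊥/(|q|B) = (4.983×10⁻²⁷)(1.324×10⁶)/((3.204×10⁻¹⁹)(0.130)) ≈ 0.158 m.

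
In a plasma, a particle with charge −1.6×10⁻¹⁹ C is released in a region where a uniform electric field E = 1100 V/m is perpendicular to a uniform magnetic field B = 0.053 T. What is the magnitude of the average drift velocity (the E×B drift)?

v_d ≈ 2.1×10⁴ m/s

In crossed fields the guiding centre drifts at v_d = |E×B|/B² = E/B, independent of charge and mass.
v_d = 1100/0.053 = 2.1×10⁴ m/s.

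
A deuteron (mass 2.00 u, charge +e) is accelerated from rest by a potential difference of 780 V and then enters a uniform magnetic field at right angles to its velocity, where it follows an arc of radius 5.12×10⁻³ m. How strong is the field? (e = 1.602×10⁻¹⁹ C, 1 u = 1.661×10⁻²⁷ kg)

B ≈ 1.11 T

v = √(2|q|V/m) = √(2·1.602×10⁻¹⁹·780/3.322×10⁻²⁷) ≈ 2.743×10⁵ m/s.
B = mv/(|q|r) = (3.322×10⁻²⁷)(2.743×10⁵)/((1.602×10⁻¹⁹)(5.12×10⁻³)) ≈ 1.11 T.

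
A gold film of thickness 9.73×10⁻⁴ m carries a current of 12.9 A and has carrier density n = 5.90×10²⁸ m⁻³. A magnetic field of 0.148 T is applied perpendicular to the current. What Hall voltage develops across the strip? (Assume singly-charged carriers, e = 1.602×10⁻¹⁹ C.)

V_H ≈ 2.08×10⁻⁷ V

V_H = IB/(n e t).
V_H = (12.9)(0.148)/((5.90×10²⁸)(1.602×10⁻¹⁹)(9.73×10⁻⁴)) ≈ 2.08×10⁻⁷ V.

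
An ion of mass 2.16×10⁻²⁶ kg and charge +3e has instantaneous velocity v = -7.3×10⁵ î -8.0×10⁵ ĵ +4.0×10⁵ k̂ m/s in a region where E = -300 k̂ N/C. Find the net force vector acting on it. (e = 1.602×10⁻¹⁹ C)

F ≈ (0, 0, -1.44×10⁻¹⁶) N

Only an electric field acts, so F = qE = (4.806×10⁻¹⁹ C)·(0, 0, -300) = (0, 0, -1.44×10⁻¹⁶) N.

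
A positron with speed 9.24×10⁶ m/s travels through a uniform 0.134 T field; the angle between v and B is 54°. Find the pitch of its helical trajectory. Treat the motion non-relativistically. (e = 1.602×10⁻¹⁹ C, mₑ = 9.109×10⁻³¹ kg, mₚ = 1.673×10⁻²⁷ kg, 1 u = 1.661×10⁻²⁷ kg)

p ≈ 1.45×10⁻³ m

v∥ = v cosθ = 9.24×10⁶·cos54° ≈ 5.431×10⁶ m/s.
T = 2πm/(|q|B) = 2π(9.109×10⁻³¹)/((1.602×10⁻¹⁹)(0.134)) ≈ 2.666×10⁻¹⁰ s.
pitch = v∥ T = (5.431×10⁶)(2.666×10⁻¹⁰) ≈ 1.45×10⁻³ m.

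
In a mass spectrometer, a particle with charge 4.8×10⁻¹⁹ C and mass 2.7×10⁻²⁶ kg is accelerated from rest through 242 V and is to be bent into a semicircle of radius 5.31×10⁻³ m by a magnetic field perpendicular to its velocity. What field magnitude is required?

B ≈ 0.983 T

v = √(2|q|V/m) = √(2·4.8×10⁻¹⁹·242/2.7×10⁻²⁶) ≈ 9.276×10⁴ m/s.
B = mv/(|q|r) = (2.7×10⁻²⁶)(9.276×10⁴)/((4.8×10⁻¹⁹)(5.31×10⁻³)) ≈ 0.983 T.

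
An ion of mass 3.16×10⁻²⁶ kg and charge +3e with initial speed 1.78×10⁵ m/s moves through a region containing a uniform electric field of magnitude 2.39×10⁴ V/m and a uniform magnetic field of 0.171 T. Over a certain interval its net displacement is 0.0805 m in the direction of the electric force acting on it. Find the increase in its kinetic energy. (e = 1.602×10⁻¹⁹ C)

The magnetic force is always ⟂ v and does no work; only the electric force changes KE.
ΔKE = F_E · d = |q|E d = (4.806×10⁻¹⁹)(2.39×10⁴)(0.0805) ≈ 9.25×10⁻¹⁶ J.

ΔKE ≈ 9.25×10⁻¹⁶ J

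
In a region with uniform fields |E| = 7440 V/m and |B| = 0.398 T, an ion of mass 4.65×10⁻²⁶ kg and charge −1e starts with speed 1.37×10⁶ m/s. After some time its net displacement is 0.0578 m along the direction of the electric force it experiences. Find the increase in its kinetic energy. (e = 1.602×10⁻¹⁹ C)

ΔKE ≈ 6.89×10⁻¹⁷ J

The magnetic force is always ⟂ v and does no work; only the electric force changes KE.
ΔKE = F_E · d = |q|E d = (1.602×10⁻¹⁹)(7440)(0.0578) ≈ 6.89×10⁻¹⁷ J.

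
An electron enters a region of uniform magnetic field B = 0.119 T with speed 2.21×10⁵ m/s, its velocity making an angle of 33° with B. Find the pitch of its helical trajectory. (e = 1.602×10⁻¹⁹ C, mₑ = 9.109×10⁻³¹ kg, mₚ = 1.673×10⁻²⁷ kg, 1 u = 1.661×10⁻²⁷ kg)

p ≈ 5.56×10⁻⁵ m

v∥ = v cosθ = 2.21×10⁵·cos33° ≈ 1.853×10⁵ m/s.
T = 2πm/(|q|B) = 2π(9.109×10⁻³¹)/((1.602×10⁻¹⁹)(0.119)) ≈ 3.002×10⁻¹⁰ s.
pitch = v∥ T = (1.853×10⁵)(3.002×10⁻¹⁰) ≈ 5.56×10⁻⁵ m.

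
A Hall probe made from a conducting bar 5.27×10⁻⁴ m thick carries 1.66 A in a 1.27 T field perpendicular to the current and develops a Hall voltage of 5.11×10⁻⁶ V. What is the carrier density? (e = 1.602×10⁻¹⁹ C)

From V_H = IB/(n e t), n = IB/(V_H e t).
n = (1.66)(1.27)/((5.11×10⁻⁶)(1.602×10⁻¹⁹)(5.27×10⁻⁴)) ≈ 4.89×10²⁷ m⁻³.

n ≈ 4.89×10²⁷ m⁻³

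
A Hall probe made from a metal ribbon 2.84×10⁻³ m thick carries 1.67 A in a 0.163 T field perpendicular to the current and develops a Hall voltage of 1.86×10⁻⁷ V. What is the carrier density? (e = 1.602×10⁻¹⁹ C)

n ≈ 3.22×10²⁷ m⁻³

From V_H = IB/(n e t), n = IB/(V_H e t).
n = (1.67)(0.163)/((1.86×10⁻⁷)(1.602×10⁻¹⁹)(2.84×10⁻³)) ≈ 3.22×10²⁷ m⁻³.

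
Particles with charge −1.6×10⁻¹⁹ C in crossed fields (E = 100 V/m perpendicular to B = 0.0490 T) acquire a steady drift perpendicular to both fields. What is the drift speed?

The E×B drift speed is v_d = E/B.
v_d = 100/0.0490 = 2040 m/s.

v_d ≈ 2040 m/s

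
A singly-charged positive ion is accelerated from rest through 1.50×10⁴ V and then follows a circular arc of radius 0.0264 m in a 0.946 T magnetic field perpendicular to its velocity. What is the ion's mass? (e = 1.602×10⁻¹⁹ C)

m ≈ 3.33×10⁻²⁷ kg

Combine |q|V = ½mv² and r = mv/(|q|B): eliminate v to get m = qB²r²/(2V).
m = (1.602×10⁻¹⁹)(0.946)²(0.0264)²/(2·1.50×10⁴) ≈ 3.33×10⁻²⁷ kg.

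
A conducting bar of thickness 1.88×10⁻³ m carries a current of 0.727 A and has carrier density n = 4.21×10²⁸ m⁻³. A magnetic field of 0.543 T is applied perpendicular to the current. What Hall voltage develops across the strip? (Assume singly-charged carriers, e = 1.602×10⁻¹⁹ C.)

V_H = IB/(n e t).
V_H = (0.727)(0.543)/((4.21×10²⁸)(1.602×10⁻¹⁹)(1.88×10⁻³)) ≈ 3.11×10⁻⁸ V.

V_H ≈ 3.11×10⁻⁸ V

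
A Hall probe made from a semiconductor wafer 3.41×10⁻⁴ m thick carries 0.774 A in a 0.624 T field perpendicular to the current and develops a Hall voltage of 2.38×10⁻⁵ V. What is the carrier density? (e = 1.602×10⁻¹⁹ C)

From V_H = IB/(n e t), n = IB/(V_H e t).
n = (0.774)(0.624)/((2.38×10⁻⁵)(1.602×10⁻¹⁹)(3.41×10⁻⁴)) ≈ 3.71×10²⁶ m⁻³.

n ≈ 3.71×10²⁶ m⁻³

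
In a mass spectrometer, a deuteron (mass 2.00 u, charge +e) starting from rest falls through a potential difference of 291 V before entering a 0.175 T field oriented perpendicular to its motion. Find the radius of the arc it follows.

r ≈ 0.0199 m

Acceleration: |q|V = ½mv² ⇒ v = √(2|q|V/m) = √(2·1.602×10⁻¹⁹·291/3.322×10⁻²⁷) ≈ 1.675×10⁵ m/s.
In the field: r = mv/(|q|B) = (3.322×10⁻²⁷)(1.675×10⁵)/((1.602×10⁻¹⁹)(0.175)) ≈ 0.0199 m.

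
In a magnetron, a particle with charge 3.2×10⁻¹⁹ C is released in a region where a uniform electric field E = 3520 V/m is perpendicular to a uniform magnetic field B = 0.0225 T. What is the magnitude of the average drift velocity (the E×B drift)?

v_d ≈ 1.56×10⁵ m/s

The steady drift has the magnetic force balancing the electric force, so v_d = E/B.
v_d = 3520/0.0225 = 1.56×10⁵ m/s.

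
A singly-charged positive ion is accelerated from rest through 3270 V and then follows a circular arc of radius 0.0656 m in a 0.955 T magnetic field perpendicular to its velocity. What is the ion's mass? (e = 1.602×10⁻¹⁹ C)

m ≈ 9.61×10⁻²⁶ kg

Combine |q|V = ½mv² and r = mv/(|q|B): eliminate v to get m = qB²r²/(2V).
m = (1.602×10⁻¹⁹)(0.955)²(0.0656)²/(2·3270) ≈ 9.61×10⁻²⁶ kg.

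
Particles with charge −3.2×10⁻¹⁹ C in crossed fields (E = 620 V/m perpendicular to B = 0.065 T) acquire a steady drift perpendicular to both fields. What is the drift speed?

v_d ≈ 9500 m/s

The E×B drift speed is v_d = E/B.
v_d = 620/0.065 = 9500 m/s.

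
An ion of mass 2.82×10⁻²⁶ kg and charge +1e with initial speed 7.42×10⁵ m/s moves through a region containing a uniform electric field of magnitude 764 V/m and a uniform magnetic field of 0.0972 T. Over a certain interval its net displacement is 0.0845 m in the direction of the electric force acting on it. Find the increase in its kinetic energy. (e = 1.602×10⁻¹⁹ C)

The magnetic force is always ⟂ v and does no work; only the electric force changes KE.
ΔKE = F_E · d = |q|E d = (1.602×10⁻¹⁹)(764)(0.0845) ≈ 1.03×10⁻¹⁷ J.

ΔKE ≈ 1.03×10⁻¹⁷ J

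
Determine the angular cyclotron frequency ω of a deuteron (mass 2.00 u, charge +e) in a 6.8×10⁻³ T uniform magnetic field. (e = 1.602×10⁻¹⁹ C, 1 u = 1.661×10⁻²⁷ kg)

ω ≈ 3.3×10⁵ rad/s

ω = |q|B/m.
ω = (1.602×10⁻¹⁹)(6.8×10⁻³)/3.322×10⁻²⁷ ≈ 3.3×10⁵ rad/s.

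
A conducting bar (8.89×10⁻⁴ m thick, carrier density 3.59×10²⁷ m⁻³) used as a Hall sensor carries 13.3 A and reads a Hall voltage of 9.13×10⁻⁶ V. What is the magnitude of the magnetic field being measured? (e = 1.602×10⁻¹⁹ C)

From V_H = IB/(n e t), B = V_H n e t / I.
B = (9.13×10⁻⁶)(3.59×10²⁷)(1.602×10⁻¹⁹)(8.89×10⁻⁴)/13.3 ≈ 0.351 T.

B ≈ 0.351 T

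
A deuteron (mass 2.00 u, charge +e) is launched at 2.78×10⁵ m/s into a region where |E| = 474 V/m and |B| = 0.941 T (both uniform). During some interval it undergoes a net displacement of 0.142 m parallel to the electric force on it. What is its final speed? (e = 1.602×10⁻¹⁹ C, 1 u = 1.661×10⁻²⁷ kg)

B does no work; ΔKE = |q|E d.
½mv_f² = ½mv₀² + |q|Ed = ½(3.322×10⁻²⁷)(2.78×10⁵)² + (1.602×10⁻¹⁹)(474)(0.142) ≈ 1.284×10⁻¹⁶ J + 1.078×10⁻¹⁷ J ≈ 1.392×10⁻¹⁶ J.
v_f = √(2·1.392×10⁻¹⁶/3.322×10⁻²⁷) ≈ 2.89×10⁵ m/s.

v_f ≈ 2.89×10⁵ m/s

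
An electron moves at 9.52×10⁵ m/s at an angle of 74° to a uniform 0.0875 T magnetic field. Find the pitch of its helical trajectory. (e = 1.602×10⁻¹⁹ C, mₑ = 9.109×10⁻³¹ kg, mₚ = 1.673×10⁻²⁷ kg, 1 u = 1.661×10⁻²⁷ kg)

p ≈ 1.07×10⁻⁴ m

v∥ = v cosθ = 9.52×10⁵·cos74° ≈ 2.624×10⁵ m/s.
T = 2πm/(|q|B) = 2π(9.109×10⁻³¹)/((1.602×10⁻¹⁹)(0.0875)) ≈ 4.083×10⁻¹⁰ s.
pitch = v∥ T = (2.624×10⁵)(4.083×10⁻¹⁰) ≈ 1.07×10⁻⁴ m.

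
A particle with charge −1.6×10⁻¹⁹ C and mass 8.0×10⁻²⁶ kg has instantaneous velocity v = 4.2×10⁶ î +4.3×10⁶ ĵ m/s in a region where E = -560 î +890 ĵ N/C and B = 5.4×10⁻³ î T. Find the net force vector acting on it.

v×B = (0, 0, -2.32×10⁴) N/C.
E + v×B = (-560, 890, -2.32×10⁴) N/C.
F = q(E + v×B) = (−1.6×10⁻¹⁹ C)·(-560, 890, -2.32×10⁴) = (8.96×10⁻¹⁷, -1.42×10⁻¹⁶, 3.72×10⁻¹⁵) N.

F ≈ (8.96×10⁻¹⁷, -1.42×10⁻¹⁶, 3.72×10⁻¹⁵) N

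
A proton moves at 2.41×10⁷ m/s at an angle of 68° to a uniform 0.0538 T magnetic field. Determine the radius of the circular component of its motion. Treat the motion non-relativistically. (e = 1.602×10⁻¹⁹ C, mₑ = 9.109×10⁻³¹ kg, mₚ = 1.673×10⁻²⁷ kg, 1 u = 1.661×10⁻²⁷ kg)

r ≈ 4.34 m

v⊥ = v sinθ = 2.41×10⁷·sin68° ≈ 2.235×10⁷ m/s.
r = m v⊥/(|q|B) = (1.673×10⁻²⁷)(2.235×10⁷)/((1.602×10⁻¹⁹)(0.0538)) ≈ 4.34 m.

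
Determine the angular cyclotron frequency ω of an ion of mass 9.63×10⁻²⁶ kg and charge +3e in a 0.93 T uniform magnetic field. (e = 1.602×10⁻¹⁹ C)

ω ≈ 4.6×10⁶ rad/s

ω = |q|B/m.
ω = (4.806×10⁻¹⁹)(0.93)/9.63×10⁻²⁶ ≈ 4.6×10⁶ rad/s.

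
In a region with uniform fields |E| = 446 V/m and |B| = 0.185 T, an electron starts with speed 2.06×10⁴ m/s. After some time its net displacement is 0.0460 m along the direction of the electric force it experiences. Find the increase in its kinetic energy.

The magnetic force is always ⟂ v and does no work; only the electric force changes KE.
ΔKE = F_E · d = |q|E d = (1.602×10⁻¹⁹)(446)(0.0460) ≈ 3.29×10⁻¹⁸ J.

ΔKE ≈ 3.29×10⁻¹⁸ J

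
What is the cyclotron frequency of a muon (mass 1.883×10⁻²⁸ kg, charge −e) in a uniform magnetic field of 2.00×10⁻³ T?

f = |q|B/(2πm).
f = (1.602×10⁻¹⁹)(2.00×10⁻³)/(2π·1.883×10⁻²⁸) ≈ 2.71×10⁵ Hz.

f ≈ 2.71×10⁵ Hz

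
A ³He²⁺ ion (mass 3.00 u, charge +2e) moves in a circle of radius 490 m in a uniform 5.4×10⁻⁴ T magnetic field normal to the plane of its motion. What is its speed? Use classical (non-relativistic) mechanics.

From |q|vB = mv²/r, v = |q|Br/m.
v = (3.204×10⁻¹⁹)(5.4×10⁻⁴)(490)/4.983×10⁻²⁷ ≈ 1.7×10⁷ m/s.

v ≈ 1.7×10⁷ m/s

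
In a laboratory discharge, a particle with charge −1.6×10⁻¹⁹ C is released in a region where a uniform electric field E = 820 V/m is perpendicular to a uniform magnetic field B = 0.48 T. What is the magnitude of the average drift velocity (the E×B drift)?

In crossed fields the guiding centre drifts at v_d = |E×B|/B² = E/B, independent of charge and mass.
v_d = 820/0.48 = 1700 m/s.

v_d ≈ 1700 m/s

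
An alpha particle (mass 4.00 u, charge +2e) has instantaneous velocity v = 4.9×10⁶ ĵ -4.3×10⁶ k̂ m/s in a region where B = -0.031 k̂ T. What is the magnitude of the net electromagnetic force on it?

|F| ≈ 4.87×10⁻¹⁴ N

v×B = (-1.52×10⁵, 0, 0) N/C.
F = q v×B = (3.204×10⁻¹⁹ C)·(-1.52×10⁵, 0, 0) = (-4.87×10⁻¹⁴, 0, 0) N.
|F| = 4.87×10⁻¹⁴ N.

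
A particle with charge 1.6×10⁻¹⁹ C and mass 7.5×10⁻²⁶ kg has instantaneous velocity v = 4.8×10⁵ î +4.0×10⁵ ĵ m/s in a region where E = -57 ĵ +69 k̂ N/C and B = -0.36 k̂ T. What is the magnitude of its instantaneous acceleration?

v×B = (-1.44×10⁵, 1.73×10⁵, 0) N/C.
E + v×B = (-1.44×10⁵, 1.73×10⁵, 69.0) N/C.
F = q(E + v×B) = (1.6×10⁻¹⁹ C)·(-1.44×10⁵, 1.73×10⁵, 69.0) = (-2.30×10⁻¹⁴, 2.76×10⁻¹⁴, 1.10×10⁻¹⁷) N.
|a| = |F|/m = 3.598×10⁻¹⁴/7.5×10⁻²⁶ ≈ 4.80×10¹¹ m/s².

|a| ≈ 4.80×10¹¹ m/s²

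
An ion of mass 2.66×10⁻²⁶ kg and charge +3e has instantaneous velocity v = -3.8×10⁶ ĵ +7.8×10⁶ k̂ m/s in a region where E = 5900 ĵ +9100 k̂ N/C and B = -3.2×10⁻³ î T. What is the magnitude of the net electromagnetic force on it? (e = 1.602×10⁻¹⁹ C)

|F| ≈ 9.28×10⁻¹⁵ N

v×B = (0, -2.50×10⁴, -1.22×10⁴) N/C.
E + v×B = (0, -1.91×10⁴, -3060) N/C.
F = q(E + v×B) = (4.806×10⁻¹⁹ C)·(0, -1.91×10⁴, -3060) = (0, -9.16×10⁻¹⁵, -1.47×10⁻¹⁵) N.
|F| = 9.28×10⁻¹⁵ N.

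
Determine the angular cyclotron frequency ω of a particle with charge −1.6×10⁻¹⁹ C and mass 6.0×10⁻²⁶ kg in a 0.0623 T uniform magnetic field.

ω = |q|B/m.
ω = (1.6×10⁻¹⁹)(0.0623)/6.0×10⁻²⁶ ≈ 1.66×10⁵ rad/s.

ω ≈ 1.66×10⁵ rad/s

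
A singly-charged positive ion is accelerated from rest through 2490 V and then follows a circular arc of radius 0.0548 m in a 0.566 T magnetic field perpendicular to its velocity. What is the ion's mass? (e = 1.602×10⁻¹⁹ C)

Combine |q|V = ½mv² and r = mv/(|q|B): eliminate v to get m = qB²r²/(2V).
m = (1.602×10⁻¹⁹)(0.566)²(0.0548)²/(2·2490) ≈ 3.09×10⁻²⁶ kg.

m ≈ 3.09×10⁻²⁶ kg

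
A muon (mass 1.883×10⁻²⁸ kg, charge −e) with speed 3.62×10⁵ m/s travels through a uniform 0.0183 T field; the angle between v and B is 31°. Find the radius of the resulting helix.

r ≈ 0.0120 m

v⊥ = v sinθ = 3.62×10⁵·sin31° ≈ 1.864×10⁵ m/s.
r = m v⊥/(|q|B) = (1.883×10⁻²⁸)(1.864×10⁵)/((1.602×10⁻¹⁹)(0.0183)) ≈ 0.0120 m.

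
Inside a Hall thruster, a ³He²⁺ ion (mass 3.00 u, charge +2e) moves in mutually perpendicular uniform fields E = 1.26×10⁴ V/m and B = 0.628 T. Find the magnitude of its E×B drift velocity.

v_d ≈ 2.01×10⁴ m/s

In crossed fields the guiding centre drifts at v_d = |E×B|/B² = E/B, independent of charge and mass.
v_d = 1.26×10⁴/0.628 = 2.01×10⁴ m/s.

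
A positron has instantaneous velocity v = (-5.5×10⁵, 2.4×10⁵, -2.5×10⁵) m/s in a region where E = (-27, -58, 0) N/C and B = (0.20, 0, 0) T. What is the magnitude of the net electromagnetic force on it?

v×B = (0, -5.00×10⁴, -4.80×10⁴) N/C.
E + v×B = (-27.0, -5.01×10⁴, -4.80×10⁴) N/C.
F = q(E + v×B) = (1.602×10⁻¹⁹ C)·(-27.0, -5.01×10⁴, -4.80×10⁴) = (-4.33×10⁻¹⁸, -8.02×10⁻¹⁵, -7.69×10⁻¹⁵) N.
|F| = 1.11×10⁻¹⁴ N.

|F| ≈ 1.11×10⁻¹⁴ N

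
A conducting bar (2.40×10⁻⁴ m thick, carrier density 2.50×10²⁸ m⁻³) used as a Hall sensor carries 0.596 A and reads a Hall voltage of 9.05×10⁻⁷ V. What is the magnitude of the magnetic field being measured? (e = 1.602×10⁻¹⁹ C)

From V_H = IB/(n e t), B = V_H n e t / I.
B = (9.05×10⁻⁷)(2.50×10²⁸)(1.602×10⁻¹⁹)(2.40×10⁻⁴)/0.596 ≈ 1.46 T.

B ≈ 1.46 T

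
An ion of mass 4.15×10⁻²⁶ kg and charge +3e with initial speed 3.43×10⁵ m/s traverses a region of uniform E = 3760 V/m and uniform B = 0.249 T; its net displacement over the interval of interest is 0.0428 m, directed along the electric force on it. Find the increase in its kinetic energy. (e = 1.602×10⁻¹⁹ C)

ΔKE ≈ 7.73×10⁻¹⁷ J

The magnetic force is always ⟂ v and does no work; only the electric force changes KE.
ΔKE = F_E · d = |q|E d = (4.806×10⁻¹⁹)(3760)(0.0428) ≈ 7.73×10⁻¹⁷ J.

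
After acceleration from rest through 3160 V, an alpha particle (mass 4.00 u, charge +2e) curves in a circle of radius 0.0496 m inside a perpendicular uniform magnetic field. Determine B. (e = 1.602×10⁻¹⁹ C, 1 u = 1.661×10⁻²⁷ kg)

B ≈ 0.231 T

v = √(2|q|V/m) = √(2·3.204×10⁻¹⁹·3160/6.644×10⁻²⁷) ≈ 5.521×10⁵ m/s.
B = mv/(|q|r) = (6.644×10⁻²⁷)(5.521×10⁵)/((3.204×10⁻¹⁹)(0.0496)) ≈ 0.231 T.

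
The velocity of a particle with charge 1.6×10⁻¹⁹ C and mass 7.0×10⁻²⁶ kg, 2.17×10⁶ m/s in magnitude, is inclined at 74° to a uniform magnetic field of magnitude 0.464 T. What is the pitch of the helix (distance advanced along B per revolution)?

p ≈ 3.54 m

v∥ = v cosθ = 2.17×10⁶·cos74° ≈ 5.981×10⁵ m/s.
T = 2πm/(|q|B) = 2π(7.0×10⁻²⁶)/((1.6×10⁻¹⁹)(0.464)) ≈ 5.924×10⁻⁶ s.
pitch = v∥ T = (5.981×10⁵)(5.924×10⁻⁶) ≈ 3.54 m.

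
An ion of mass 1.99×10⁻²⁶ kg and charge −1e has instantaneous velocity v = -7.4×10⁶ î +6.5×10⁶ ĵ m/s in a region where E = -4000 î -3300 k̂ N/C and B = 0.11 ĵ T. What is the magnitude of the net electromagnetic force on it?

v×B = (0, 0, -8.14×10⁵) N/C.
E + v×B = (-4000, 0, -8.17×10⁵) N/C.
F = q(E + v×B) = (−1.602×10⁻¹⁹ C)·(-4000, 0, -8.17×10⁵) = (6.41×10⁻¹⁶, 0, 1.31×10⁻¹³) N.
|F| = 1.31×10⁻¹³ N.

|F| ≈ 1.31×10⁻¹³ N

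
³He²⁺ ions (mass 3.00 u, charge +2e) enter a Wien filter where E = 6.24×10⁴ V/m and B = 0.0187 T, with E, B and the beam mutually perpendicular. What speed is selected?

Straight-line motion ⇒ electric and magnetic forces cancel, so E = vB.
v = E/B = 6.24×10⁴/0.0187 = 3.34×10⁶ m/s.
The result is independent of the particle's charge and mass.

v = 3.34×10⁶ m/s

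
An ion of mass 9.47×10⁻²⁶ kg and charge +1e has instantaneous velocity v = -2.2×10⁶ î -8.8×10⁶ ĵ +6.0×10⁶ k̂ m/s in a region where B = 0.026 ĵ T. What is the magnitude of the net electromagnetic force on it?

|F| ≈ 2.66×10⁻¹⁴ N

v×B = (-1.56×10⁵, 0, -5.72×10⁴) N/C.
F = q v×B = (1.602×10⁻¹⁹ C)·(-1.56×10⁵, 0, -5.72×10⁴) = (-2.50×10⁻¹⁴, 0, -9.16×10⁻¹⁵) N.
|F| = 2.66×10⁻¹⁴ N.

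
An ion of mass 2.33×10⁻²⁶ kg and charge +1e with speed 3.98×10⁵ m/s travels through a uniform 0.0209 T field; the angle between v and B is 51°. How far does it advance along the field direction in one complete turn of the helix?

p ≈ 11.0 m

v∥ = v cosθ = 3.98×10⁵·cos51° ≈ 2.505×10⁵ m/s.
T = 2πm/(|q|B) = 2π(2.33×10⁻²⁶)/((1.602×10⁻¹⁹)(0.0209)) ≈ 4.372×10⁻⁵ s.
pitch = v∥ T = (2.505×10⁵)(4.372×10⁻⁵) ≈ 11.0 m.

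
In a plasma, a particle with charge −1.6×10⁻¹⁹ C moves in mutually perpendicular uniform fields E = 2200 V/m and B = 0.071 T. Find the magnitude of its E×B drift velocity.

v_d ≈ 3.1×10⁴ m/s

The steady drift has the magnetic force balancing the electric force, so v_d = E/B.
v_d = 2200/0.071 = 3.1×10⁴ m/s.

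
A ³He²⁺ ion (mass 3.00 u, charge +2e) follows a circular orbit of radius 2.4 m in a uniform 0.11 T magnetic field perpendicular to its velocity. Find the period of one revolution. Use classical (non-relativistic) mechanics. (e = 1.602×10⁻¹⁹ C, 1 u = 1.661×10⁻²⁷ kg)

T ≈ 8.9×10⁻⁷ s

The cyclotron period depends only on m, q, B: T = 2πm/(|q|B).
T = 2π(4.983×10⁻²⁷)/((3.204×10⁻¹⁹)(0.11)) ≈ 8.9×10⁻⁷ s.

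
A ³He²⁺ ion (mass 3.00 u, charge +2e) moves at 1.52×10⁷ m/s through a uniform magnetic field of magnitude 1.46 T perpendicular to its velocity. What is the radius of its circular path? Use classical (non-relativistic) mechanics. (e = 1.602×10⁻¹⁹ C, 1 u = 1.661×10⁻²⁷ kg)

r ≈ 0.162 m

The magnetic force provides the centripetal force: |q|vB = mv²/r.
r = mv/(|q|B) = (4.983×10⁻²⁷)(1.52×10⁷)/((3.204×10⁻¹⁹)(1.46)) ≈ 0.162 m.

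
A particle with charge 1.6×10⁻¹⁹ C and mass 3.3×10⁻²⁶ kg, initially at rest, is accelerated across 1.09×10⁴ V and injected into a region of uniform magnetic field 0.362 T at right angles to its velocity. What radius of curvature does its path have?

Acceleration: |q|V = ½mv² ⇒ v = √(2|q|V/m) = √(2·1.6×10⁻¹⁹·1.09×10⁴/3.3×10⁻²⁶) ≈ 3.251×10⁵ m/s.
In the field: r = mv/(|q|B) = (3.3×10⁻²⁶)(3.251×10⁵)/((1.6×10⁻¹⁹)(0.362)) ≈ 0.185 m.

r ≈ 0.185 m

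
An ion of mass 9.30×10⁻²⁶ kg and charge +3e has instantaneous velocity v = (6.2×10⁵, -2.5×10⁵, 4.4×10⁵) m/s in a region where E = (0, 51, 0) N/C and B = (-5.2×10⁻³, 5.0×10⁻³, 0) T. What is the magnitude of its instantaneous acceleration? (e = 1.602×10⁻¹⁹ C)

|a| ≈ 1.87×10¹⁰ m/s²

v×B = (-2200, -2290, 1800) N/C.
E + v×B = (-2200, -2240, 1800) N/C.
F = q(E + v×B) = (4.806×10⁻¹⁹ C)·(-2200, -2240, 1800) = (-1.06×10⁻¹⁵, -1.08×10⁻¹⁵, 8.65×10⁻¹⁶) N.
|a| = |F|/m = 1.738×10⁻¹⁵/9.30×10⁻²⁶ ≈ 1.87×10¹⁰ m/s².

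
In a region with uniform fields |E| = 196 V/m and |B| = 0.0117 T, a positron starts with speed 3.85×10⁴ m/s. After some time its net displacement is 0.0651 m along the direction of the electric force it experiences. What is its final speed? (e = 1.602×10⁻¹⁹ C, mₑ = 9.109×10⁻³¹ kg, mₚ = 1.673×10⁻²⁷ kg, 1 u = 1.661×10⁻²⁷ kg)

v_f ≈ 2.12×10⁶ m/s

B does no work; ΔKE = |q|E d.
½mv_f² = ½mv₀² + |q|Ed = ½(9.109×10⁻³¹)(3.85×10⁴)² + (1.602×10⁻¹⁹)(196)(0.0651) ≈ 6.751×10⁻²² J + 2.044×10⁻¹⁸ J ≈ 2.045×10⁻¹⁸ J.
v_f = √(2·2.045×10⁻¹⁸/9.109×10⁻³¹) ≈ 2.12×10⁶ m/s.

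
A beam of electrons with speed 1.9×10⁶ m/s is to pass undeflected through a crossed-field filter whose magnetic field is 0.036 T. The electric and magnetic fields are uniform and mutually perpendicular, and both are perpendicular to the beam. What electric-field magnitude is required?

For straight-line motion qE = qvB, so E = vB.
E = 1.9×10⁶ × 0.036 = 6.8×10⁴ V/m.

E = 6.8×10⁴ V/m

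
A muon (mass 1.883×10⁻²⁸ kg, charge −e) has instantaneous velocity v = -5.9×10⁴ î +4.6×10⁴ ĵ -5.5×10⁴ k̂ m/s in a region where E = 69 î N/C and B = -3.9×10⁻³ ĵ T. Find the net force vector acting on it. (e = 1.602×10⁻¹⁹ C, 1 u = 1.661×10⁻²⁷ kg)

F ≈ (2.33×10⁻¹⁷, 0, -3.69×10⁻¹⁷) N

v×B = (-214, 0, 230) N/C.
E + v×B = (-146, 0, 230) N/C.
F = q(E + v×B) = (−1.602×10⁻¹⁹ C)·(-146, 0, 230) = (2.33×10⁻¹⁷, 0, -3.69×10⁻¹⁷) N.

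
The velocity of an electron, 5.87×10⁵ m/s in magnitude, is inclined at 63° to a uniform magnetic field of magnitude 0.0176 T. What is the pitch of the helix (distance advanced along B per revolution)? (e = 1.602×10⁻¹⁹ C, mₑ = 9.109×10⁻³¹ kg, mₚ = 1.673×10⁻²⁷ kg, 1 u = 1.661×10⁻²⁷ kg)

v∥ = v cosθ = 5.87×10⁵·cos63° ≈ 2.665×10⁵ m/s.
T = 2πm/(|q|B) = 2π(9.109×10⁻³¹)/((1.602×10⁻¹⁹)(0.0176)) ≈ 2.030×10⁻⁹ s.
pitch = v∥ T = (2.665×10⁵)(2.030×10⁻⁹) ≈ 5.41×10⁻⁴ m.

p ≈ 5.41×10⁻⁴ m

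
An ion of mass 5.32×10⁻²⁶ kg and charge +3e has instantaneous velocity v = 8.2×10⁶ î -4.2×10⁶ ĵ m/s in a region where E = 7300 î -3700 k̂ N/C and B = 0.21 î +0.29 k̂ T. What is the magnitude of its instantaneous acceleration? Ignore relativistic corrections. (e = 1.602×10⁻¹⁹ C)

v×B = (-1.22×10⁶, -2.38×10⁶, 8.82×10⁵) N/C.
E + v×B = (-1.21×10⁶, -2.38×10⁶, 8.78×10⁵) N/C.
F = q(E + v×B) = (4.806×10⁻¹⁹ C)·(-1.21×10⁶, -2.38×10⁶, 8.78×10⁵) = (-5.82×10⁻¹³, -1.14×10⁻¹², 4.22×10⁻¹³) N.
|a| = |F|/m = 1.350×10⁻¹²/5.32×10⁻²⁶ ≈ 2.54×10¹³ m/s².

|a| ≈ 2.54×10¹³ m/s²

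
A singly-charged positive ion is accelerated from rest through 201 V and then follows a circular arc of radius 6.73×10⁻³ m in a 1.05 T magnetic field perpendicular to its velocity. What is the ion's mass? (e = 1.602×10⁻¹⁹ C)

Combine |q|V = ½mv² and r = mv/(|q|B): eliminate v to get m = qB²r²/(2V).
m = (1.602×10⁻¹⁹)(1.05)²(6.73×10⁻³)²/(2·201) ≈ 1.99×10⁻²⁶ kg.

m ≈ 1.99×10⁻²⁶ kg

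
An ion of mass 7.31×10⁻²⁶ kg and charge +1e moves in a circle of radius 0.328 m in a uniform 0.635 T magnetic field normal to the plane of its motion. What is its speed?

v ≈ 4.56×10⁵ m/s

From |q|vB = mv²/r, v = |q|Br/m.
v = (1.602×10⁻¹⁹)(0.635)(0.328)/7.31×10⁻²⁶ ≈ 4.56×10⁵ m/s.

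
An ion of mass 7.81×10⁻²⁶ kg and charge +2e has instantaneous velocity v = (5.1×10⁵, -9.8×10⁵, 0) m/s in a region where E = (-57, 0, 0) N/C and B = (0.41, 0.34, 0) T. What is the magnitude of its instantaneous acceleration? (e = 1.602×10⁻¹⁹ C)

|a| ≈ 2.36×10¹² m/s²

v×B = (0, 0, 5.75×10⁵) N/C.
E + v×B = (-57.0, 0, 5.75×10⁵) N/C.
F = q(E + v×B) = (3.204×10⁻¹⁹ C)·(-57.0, 0, 5.75×10⁵) = (-1.83×10⁻¹⁷, 0, 1.84×10⁻¹³) N.
|a| = |F|/m = 1.843×10⁻¹³/7.81×10⁻²⁶ ≈ 2.36×10¹² m/s².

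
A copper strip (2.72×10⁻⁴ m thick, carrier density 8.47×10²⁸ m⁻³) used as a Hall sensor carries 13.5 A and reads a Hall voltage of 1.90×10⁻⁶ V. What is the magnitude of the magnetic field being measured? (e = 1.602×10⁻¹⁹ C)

From V_H = IB/(n e t), B = V_H n e t / I.
B = (1.90×10⁻⁶)(8.47×10²⁸)(1.602×10⁻¹⁹)(2.72×10⁻⁴)/13.5 ≈ 0.519 T.

B ≈ 0.519 T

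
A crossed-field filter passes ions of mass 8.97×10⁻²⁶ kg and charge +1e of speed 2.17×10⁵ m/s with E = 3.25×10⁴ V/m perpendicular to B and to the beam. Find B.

Balance of forces in the selector: qE = qvB ⇒ B = E/v.
B = 3.25×10⁴/2.17×10⁵ = 0.150 T.

B = 0.150 T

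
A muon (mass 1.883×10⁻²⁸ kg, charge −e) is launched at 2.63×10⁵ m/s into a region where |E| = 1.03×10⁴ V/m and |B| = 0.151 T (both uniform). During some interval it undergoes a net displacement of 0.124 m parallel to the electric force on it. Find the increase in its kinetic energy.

The magnetic force is always ⟂ v and does no work; only the electric force changes KE.
ΔKE = F_E · d = |q|E d = (1.602×10⁻¹⁹)(1.03×10⁴)(0.124) ≈ 2.05×10⁻¹⁶ J.

ΔKE ≈ 2.05×10⁻¹⁶ J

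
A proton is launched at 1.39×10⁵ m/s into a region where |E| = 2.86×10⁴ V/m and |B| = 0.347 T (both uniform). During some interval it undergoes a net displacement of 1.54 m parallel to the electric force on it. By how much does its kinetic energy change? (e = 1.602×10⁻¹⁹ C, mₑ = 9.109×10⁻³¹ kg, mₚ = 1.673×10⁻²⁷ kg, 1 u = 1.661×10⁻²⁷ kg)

The magnetic force is always ⟂ v and does no work; only the electric force changes KE.
ΔKE = F_E · d = |q|E d = (1.602×10⁻¹⁹)(2.86×10⁴)(1.54) ≈ 7.06×10⁻¹⁵ J.

ΔKE ≈ 7.06×10⁻¹⁵ J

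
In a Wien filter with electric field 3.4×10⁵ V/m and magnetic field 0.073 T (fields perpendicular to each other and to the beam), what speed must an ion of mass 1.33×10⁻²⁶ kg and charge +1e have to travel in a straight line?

v = 4.7×10⁶ m/s

Zero net Lorentz force requires |qE| = |q v×B|, i.e. E = vB.
v = E/B = 3.4×10⁵/0.073 = 4.7×10⁶ m/s.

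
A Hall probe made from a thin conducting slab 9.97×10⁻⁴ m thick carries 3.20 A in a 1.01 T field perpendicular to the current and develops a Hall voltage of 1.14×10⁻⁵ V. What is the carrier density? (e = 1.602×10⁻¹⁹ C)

From V_H = IB/(n e t), n = IB/(V_H e t).
n = (3.20)(1.01)/((1.14×10⁻⁵)(1.602×10⁻¹⁹)(9.97×10⁻⁴)) ≈ 1.78×10²⁷ m⁻³.

n ≈ 1.78×10²⁷ m⁻³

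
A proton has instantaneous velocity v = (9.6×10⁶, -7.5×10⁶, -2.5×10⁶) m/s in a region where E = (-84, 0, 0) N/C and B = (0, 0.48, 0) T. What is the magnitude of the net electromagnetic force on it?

v×B = (1.20×10⁶, 0, 4.61×10⁶) N/C.
E + v×B = (1.20×10⁶, 0, 4.61×10⁶) N/C.
F = q(E + v×B) = (1.602×10⁻¹⁹ C)·(1.20×10⁶, 0, 4.61×10⁶) = (1.92×10⁻¹³, 0, 7.38×10⁻¹³) N.
|F| = 7.63×10⁻¹³ N.

|F| ≈ 7.63×10⁻¹³ N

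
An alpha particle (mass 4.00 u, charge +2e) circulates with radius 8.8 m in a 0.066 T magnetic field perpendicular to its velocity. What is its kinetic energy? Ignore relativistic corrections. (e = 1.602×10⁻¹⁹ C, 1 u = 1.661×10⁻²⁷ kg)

v = |q|Br/m, then KE = ½mv² = (qBr)²/(2m).
v = (3.204×10⁻¹⁹)(0.066)(8.8)/6.644×10⁻²⁷ ≈ 2.801×10⁷ m/s.
KE = ½(6.644×10⁻²⁷)(2.801×10⁷)² ≈ 2.6×10⁻¹² J = 1.6×10⁷ eV.

KE ≈ 1.6×10⁷ eV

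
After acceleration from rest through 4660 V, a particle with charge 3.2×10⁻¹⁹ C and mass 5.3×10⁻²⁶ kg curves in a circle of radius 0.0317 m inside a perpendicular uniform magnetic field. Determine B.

v = √(2|q|V/m) = √(2·3.2×10⁻¹⁹·4660/5.3×10⁻²⁶) ≈ 2.372×10⁵ m/s.
B = mv/(|q|r) = (5.3×10⁻²⁶)(2.372×10⁵)/((3.2×10⁻¹⁹)(0.0317)) ≈ 1.24 T.

B ≈ 1.24 T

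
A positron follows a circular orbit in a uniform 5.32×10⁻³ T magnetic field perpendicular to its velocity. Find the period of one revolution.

T ≈ 6.72×10⁻⁹ s

The cyclotron period depends only on m, q, B: T = 2πm/(|q|B).
T = 2π(9.109×10⁻³¹)/((1.602×10⁻¹⁹)(5.32×10⁻³)) ≈ 6.72×10⁻⁹ s.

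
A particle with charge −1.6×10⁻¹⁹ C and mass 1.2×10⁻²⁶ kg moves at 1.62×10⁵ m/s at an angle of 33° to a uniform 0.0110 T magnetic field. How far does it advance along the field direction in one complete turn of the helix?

v∥ = v cosθ = 1.62×10⁵·cos33° ≈ 1.359×10⁵ m/s.
T = 2πm/(|q|B) = 2π(1.2×10⁻²⁶)/((1.6×10⁻¹⁹)(0.0110)) ≈ 4.284×10⁻⁵ s.
pitch = v∥ T = (1.359×10⁵)(4.284×10⁻⁵) ≈ 5.82 m.

p ≈ 5.82 m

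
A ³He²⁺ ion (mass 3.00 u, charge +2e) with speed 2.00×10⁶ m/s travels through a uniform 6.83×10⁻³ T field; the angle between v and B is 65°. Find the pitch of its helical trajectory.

p ≈ 12.1 m

v∥ = v cosθ = 2.00×10⁶·cos65° ≈ 8.452×10⁵ m/s.
T = 2πm/(|q|B) = 2π(4.983×10⁻²⁷)/((3.204×10⁻¹⁹)(6.83×10⁻³)) ≈ 1.431×10⁻⁵ s.
pitch = v∥ T = (8.452×10⁵)(1.431×10⁻⁵) ≈ 12.1 m.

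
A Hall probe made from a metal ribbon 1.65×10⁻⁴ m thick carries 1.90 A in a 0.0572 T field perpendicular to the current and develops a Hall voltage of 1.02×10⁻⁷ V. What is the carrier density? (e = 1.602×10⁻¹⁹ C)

n ≈ 4.03×10²⁸ m⁻³

From V_H = IB/(n e t), n = IB/(V_H e t).
n = (1.90)(0.0572)/((1.02×10⁻⁷)(1.602×10⁻¹⁹)(1.65×10⁻⁴)) ≈ 4.03×10²⁸ m⁻³.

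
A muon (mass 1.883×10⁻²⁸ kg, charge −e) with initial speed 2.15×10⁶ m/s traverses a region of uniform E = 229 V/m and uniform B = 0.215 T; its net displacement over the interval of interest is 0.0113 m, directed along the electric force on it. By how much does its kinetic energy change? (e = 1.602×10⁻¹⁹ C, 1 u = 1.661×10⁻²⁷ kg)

ΔKE ≈ 4.15×10⁻¹⁹ J

The magnetic force is always ⟂ v and does no work; only the electric force changes KE.
ΔKE = F_E · d = |q|E d = (1.602×10⁻¹⁹)(229)(0.0113) ≈ 4.15×10⁻¹⁹ J.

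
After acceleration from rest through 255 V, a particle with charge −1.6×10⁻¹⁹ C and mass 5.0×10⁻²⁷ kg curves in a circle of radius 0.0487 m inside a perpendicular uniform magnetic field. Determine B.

B ≈ 0.0820 T

v = √(2|q|V/m) = √(2·1.6×10⁻¹⁹·255/5.0×10⁻²⁷) ≈ 1.277×10⁵ m/s.
B = mv/(|q|r) = (5.0×10⁻²⁷)(1.277×10⁵)/((1.6×10⁻¹⁹)(0.0487)) ≈ 0.0820 T.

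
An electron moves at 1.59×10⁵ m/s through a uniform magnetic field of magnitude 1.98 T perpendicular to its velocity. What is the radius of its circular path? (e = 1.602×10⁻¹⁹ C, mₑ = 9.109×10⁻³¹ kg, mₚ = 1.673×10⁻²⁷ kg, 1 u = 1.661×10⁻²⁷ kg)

The magnetic force provides the centripetal force: |q|vB = mv²/r.
r = mv/(|q|B) = (9.109×10⁻³¹)(1.59×10⁵)/((1.602×10⁻¹⁹)(1.98)) ≈ 4.57×10⁻⁷ m.

r ≈ 4.57×10⁻⁷ m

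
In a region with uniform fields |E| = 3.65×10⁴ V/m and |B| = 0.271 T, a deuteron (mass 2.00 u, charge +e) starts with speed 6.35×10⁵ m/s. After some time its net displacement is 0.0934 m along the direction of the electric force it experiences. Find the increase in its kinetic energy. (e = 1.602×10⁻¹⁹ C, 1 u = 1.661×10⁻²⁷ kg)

ΔKE ≈ 5.46×10⁻¹⁶ J

The magnetic force is always ⟂ v and does no work; only the electric force changes KE.
ΔKE = F_E · d = |q|E d = (1.602×10⁻¹⁹)(3.65×10⁴)(0.0934) ≈ 5.46×10⁻¹⁶ J.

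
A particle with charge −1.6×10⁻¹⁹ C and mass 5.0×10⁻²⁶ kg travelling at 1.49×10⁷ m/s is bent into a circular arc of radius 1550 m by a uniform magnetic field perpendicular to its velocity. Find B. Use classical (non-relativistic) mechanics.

B ≈ 3.00×10⁻³ T

From |q|vB = mv²/r, B = mv/(|q|r).
B = (5.0×10⁻²⁶)(1.49×10⁷)/((1.6×10⁻¹⁹)(1550)) ≈ 3.00×10⁻³ T.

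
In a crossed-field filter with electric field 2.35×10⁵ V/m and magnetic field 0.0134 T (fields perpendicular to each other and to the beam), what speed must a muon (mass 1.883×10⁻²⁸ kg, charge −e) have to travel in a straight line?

Zero net Lorentz force requires |qE| = |q v×B|, i.e. E = vB.
v = E/B = 2.35×10⁵/0.0134 = 1.75×10⁷ m/s.
The result is independent of the particle's charge and mass.

v = 1.75×10⁷ m/s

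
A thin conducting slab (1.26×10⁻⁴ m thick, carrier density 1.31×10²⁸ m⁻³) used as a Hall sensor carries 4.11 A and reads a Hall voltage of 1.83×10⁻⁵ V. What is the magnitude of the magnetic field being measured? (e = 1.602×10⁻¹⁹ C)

B ≈ 1.18 T

From V_H = IB/(n e t), B = V_H n e t / I.
B = (1.83×10⁻⁵)(1.31×10²⁸)(1.602×10⁻¹⁹)(1.26×10⁻⁴)/4.11 ≈ 1.18 T.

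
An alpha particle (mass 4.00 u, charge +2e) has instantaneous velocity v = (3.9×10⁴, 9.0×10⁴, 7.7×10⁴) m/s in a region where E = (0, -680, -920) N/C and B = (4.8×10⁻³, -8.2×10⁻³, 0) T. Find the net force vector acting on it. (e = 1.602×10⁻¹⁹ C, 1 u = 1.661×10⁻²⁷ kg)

F ≈ (2.02×10⁻¹⁶, -9.95×10⁻¹⁷, -5.36×10⁻¹⁶) N

v×B = (631, 370, -752) N/C.
E + v×B = (631, -310, -1670) N/C.
F = q(E + v×B) = (3.204×10⁻¹⁹ C)·(631, -310, -1670) = (2.02×10⁻¹⁶, -9.95×10⁻¹⁷, -5.36×10⁻¹⁶) N.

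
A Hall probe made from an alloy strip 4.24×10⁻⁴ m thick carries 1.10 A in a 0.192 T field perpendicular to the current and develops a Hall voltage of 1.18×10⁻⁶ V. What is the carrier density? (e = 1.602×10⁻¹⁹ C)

From V_H = IB/(n e t), n = IB/(V_H e t).
n = (1.10)(0.192)/((1.18×10⁻⁶)(1.602×10⁻¹⁹)(4.24×10⁻⁴)) ≈ 2.64×10²⁷ m⁻³.

n ≈ 2.64×10²⁷ m⁻³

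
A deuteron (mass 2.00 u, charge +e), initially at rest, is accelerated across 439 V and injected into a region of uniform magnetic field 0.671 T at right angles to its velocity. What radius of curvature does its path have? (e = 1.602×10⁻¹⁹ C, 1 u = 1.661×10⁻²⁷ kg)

Acceleration: |q|V = ½mv² ⇒ v = √(2|q|V/m) = √(2·1.602×10⁻¹⁹·439/3.322×10⁻²⁷) ≈ 2.058×10⁵ m/s.
In the field: r = mv/(|q|B) = (3.322×10⁻²⁷)(2.058×10⁵)/((1.602×10⁻¹⁹)(0.671)) ≈ 6.36×10⁻³ m.

r ≈ 6.36×10⁻³ m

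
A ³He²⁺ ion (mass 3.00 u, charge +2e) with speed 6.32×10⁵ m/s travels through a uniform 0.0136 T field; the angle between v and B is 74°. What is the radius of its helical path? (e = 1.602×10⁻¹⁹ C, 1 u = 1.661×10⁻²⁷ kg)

v⊥ = v sinθ = 6.32×10⁵·sin74° ≈ 6.075×10⁵ m/s.
r = m v⊥/(|q|B) = (4.983×10⁻²⁷)(6.075×10⁵)/((3.204×10⁻¹⁹)(0.0136)) ≈ 0.695 m.

r ≈ 0.695 m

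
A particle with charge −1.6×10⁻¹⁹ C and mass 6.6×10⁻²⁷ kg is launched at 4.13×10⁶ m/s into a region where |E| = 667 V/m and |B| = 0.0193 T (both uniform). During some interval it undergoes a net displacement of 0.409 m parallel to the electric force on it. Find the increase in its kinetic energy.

The magnetic force is always ⟂ v and does no work; only the electric force changes KE.
ΔKE = F_E · d = |q|E d = (1.6×10⁻¹⁹)(667)(0.409) ≈ 4.36×10⁻¹⁷ J.

ΔKE ≈ 4.36×10⁻¹⁷ J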